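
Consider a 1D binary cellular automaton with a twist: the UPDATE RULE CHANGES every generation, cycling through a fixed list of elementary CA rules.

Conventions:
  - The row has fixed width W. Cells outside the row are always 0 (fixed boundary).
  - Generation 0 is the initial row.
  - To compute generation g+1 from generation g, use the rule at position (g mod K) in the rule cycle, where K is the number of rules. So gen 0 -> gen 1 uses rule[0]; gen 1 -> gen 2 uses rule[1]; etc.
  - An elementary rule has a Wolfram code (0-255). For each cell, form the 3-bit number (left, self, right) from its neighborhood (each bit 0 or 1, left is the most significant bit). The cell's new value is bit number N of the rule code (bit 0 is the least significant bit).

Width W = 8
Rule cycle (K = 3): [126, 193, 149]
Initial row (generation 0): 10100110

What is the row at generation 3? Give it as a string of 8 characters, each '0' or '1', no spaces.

Answer: 00111110

Derivation:
Gen 0: 10100110
Gen 1 (rule 126): 11111111
Gen 2 (rule 193): 01111111
Gen 3 (rule 149): 00111110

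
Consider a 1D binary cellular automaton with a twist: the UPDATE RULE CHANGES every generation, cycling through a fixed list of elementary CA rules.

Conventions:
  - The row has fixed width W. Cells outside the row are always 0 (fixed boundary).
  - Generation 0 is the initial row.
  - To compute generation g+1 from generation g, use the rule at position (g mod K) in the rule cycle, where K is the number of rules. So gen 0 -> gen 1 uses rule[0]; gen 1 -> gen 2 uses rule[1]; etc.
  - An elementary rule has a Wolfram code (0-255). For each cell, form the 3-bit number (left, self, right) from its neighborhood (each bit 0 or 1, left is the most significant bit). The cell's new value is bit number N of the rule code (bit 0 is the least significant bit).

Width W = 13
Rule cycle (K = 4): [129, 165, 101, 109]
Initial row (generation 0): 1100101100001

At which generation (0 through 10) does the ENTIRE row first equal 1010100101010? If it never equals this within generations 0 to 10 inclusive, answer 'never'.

Answer: never

Derivation:
Gen 0: 1100101100001
Gen 1 (rule 129): 0000000001100
Gen 2 (rule 165): 1111111100001
Gen 3 (rule 101): 0000000101101
Gen 4 (rule 109): 1111110111111
Gen 5 (rule 129): 0111100011110
Gen 6 (rule 165): 0011001001100
Gen 7 (rule 101): 1001001000101
Gen 8 (rule 109): 1001001010111
Gen 9 (rule 129): 0000000000010
Gen 10 (rule 165): 1111111111010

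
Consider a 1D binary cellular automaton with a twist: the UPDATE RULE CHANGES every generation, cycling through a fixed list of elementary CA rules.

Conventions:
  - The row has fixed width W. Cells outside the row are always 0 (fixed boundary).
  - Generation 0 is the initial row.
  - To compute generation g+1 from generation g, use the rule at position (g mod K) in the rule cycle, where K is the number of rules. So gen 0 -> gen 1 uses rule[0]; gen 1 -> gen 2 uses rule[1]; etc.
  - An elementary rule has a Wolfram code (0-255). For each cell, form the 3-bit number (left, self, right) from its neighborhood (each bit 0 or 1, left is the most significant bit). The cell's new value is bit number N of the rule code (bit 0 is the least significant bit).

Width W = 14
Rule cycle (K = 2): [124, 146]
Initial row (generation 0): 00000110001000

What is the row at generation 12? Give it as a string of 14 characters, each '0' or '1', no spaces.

Answer: 01111000000110

Derivation:
Gen 0: 00000110001000
Gen 1 (rule 124): 00000111001100
Gen 2 (rule 146): 00001010110010
Gen 3 (rule 124): 00001111111011
Gen 4 (rule 146): 00010111110000
Gen 5 (rule 124): 00011100011000
Gen 6 (rule 146): 00101010100100
Gen 7 (rule 124): 00111111110110
Gen 8 (rule 146): 01011111100001
Gen 9 (rule 124): 01110000110001
Gen 10 (rule 146): 10101001001010
Gen 11 (rule 124): 11111101101111
Gen 12 (rule 146): 01111000000110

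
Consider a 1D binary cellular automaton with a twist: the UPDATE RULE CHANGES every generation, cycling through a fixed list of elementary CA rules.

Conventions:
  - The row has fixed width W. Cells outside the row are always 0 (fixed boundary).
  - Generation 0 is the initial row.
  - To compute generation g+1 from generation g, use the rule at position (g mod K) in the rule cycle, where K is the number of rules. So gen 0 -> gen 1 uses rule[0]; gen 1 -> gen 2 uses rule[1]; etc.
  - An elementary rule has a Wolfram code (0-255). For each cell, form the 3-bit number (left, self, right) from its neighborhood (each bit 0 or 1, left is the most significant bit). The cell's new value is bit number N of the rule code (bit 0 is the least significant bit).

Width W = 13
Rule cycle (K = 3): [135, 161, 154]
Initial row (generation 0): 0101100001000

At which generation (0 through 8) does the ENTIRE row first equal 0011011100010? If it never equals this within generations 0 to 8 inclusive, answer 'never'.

Gen 0: 0101100001000
Gen 1 (rule 135): 1100001111011
Gen 2 (rule 161): 0001100110100
Gen 3 (rule 154): 0011011100010
Gen 4 (rule 135): 1100001001110
Gen 5 (rule 161): 0001100000100
Gen 6 (rule 154): 0011010001010
Gen 7 (rule 135): 1100010111010
Gen 8 (rule 161): 0001001010100

Answer: 3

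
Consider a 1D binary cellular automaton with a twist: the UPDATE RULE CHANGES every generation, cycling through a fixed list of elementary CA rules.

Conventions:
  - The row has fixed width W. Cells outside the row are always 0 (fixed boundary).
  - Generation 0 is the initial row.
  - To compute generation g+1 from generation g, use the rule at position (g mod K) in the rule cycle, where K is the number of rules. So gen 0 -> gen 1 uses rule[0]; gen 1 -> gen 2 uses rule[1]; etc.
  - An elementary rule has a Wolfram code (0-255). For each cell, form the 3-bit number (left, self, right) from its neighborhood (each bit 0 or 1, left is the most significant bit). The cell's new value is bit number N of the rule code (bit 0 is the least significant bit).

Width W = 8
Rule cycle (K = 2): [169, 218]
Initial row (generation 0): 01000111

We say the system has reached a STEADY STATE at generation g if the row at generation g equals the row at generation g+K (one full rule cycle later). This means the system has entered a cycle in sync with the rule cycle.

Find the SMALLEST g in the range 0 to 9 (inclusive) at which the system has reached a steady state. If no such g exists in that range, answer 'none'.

Answer: 9

Derivation:
Gen 0: 01000111
Gen 1 (rule 169): 00010110
Gen 2 (rule 218): 00100111
Gen 3 (rule 169): 10000110
Gen 4 (rule 218): 01001111
Gen 5 (rule 169): 00001110
Gen 6 (rule 218): 00011111
Gen 7 (rule 169): 11011110
Gen 8 (rule 218): 11011111
Gen 9 (rule 169): 10111110
Gen 10 (rule 218): 00111111
Gen 11 (rule 169): 10111110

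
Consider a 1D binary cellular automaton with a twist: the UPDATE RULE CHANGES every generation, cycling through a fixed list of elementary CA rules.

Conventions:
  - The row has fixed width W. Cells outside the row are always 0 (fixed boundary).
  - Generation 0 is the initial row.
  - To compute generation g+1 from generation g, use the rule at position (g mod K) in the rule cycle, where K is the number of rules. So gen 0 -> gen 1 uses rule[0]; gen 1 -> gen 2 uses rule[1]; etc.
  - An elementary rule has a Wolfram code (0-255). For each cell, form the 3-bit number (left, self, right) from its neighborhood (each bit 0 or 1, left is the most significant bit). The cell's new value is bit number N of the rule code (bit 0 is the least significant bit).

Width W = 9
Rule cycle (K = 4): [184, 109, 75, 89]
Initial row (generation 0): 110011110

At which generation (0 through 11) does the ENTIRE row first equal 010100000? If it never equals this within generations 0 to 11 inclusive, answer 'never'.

Answer: 5

Derivation:
Gen 0: 110011110
Gen 1 (rule 184): 101011101
Gen 2 (rule 109): 111110111
Gen 3 (rule 75): 100010101
Gen 4 (rule 89): 011000000
Gen 5 (rule 184): 010100000
Gen 6 (rule 109): 011101111
Gen 7 (rule 75): 110101001
Gen 8 (rule 89): 110000100
Gen 9 (rule 184): 101000010
Gen 10 (rule 109): 111011010
Gen 11 (rule 75): 101011000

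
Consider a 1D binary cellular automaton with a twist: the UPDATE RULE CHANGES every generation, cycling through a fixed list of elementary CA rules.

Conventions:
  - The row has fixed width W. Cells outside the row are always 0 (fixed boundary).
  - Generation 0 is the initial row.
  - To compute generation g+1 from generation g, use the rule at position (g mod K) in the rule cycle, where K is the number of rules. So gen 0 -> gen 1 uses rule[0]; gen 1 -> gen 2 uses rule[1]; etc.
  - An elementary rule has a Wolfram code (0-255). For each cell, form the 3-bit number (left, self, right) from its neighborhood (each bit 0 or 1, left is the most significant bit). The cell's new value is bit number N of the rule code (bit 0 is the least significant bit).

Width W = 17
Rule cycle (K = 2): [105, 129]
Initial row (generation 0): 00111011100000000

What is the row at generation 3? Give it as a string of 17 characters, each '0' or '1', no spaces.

Answer: 11110001110100010

Derivation:
Gen 0: 00111011100000000
Gen 1 (rule 105): 10101110101111111
Gen 2 (rule 129): 00000100000111110
Gen 3 (rule 105): 11110001110100010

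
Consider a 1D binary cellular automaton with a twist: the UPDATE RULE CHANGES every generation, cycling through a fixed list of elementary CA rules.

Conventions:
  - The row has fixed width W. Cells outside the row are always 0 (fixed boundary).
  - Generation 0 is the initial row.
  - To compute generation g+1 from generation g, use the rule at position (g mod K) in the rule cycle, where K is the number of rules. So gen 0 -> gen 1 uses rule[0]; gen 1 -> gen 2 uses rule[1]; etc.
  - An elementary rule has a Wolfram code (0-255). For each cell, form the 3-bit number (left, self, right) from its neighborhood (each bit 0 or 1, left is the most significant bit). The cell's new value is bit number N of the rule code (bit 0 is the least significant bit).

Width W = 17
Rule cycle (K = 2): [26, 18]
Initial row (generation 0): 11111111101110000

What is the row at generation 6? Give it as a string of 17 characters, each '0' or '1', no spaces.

Answer: 01000001101000000

Derivation:
Gen 0: 11111111101110000
Gen 1 (rule 26): 10000000001001000
Gen 2 (rule 18): 01000000010110100
Gen 3 (rule 26): 10100000100100010
Gen 4 (rule 18): 00010001011010101
Gen 5 (rule 26): 00101010010000000
Gen 6 (rule 18): 01000001101000000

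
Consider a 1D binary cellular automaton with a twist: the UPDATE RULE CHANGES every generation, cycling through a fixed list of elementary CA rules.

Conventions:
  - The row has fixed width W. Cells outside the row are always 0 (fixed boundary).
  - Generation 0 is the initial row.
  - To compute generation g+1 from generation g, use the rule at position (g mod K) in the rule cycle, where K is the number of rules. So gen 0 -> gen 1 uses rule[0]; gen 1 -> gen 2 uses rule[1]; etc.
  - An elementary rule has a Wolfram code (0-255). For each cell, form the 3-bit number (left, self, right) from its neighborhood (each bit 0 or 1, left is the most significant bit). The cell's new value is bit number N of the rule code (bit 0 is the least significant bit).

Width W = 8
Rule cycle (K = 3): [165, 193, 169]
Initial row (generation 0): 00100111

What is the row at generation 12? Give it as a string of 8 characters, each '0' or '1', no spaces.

Answer: 01000110

Derivation:
Gen 0: 00100111
Gen 1 (rule 165): 10100010
Gen 2 (rule 193): 00001000
Gen 3 (rule 169): 11100011
Gen 4 (rule 165): 01001000
Gen 5 (rule 193): 00000011
Gen 6 (rule 169): 11111010
Gen 7 (rule 165): 01110110
Gen 8 (rule 193): 00110010
Gen 9 (rule 169): 10100000
Gen 10 (rule 165): 11101111
Gen 11 (rule 193): 01100111
Gen 12 (rule 169): 01000110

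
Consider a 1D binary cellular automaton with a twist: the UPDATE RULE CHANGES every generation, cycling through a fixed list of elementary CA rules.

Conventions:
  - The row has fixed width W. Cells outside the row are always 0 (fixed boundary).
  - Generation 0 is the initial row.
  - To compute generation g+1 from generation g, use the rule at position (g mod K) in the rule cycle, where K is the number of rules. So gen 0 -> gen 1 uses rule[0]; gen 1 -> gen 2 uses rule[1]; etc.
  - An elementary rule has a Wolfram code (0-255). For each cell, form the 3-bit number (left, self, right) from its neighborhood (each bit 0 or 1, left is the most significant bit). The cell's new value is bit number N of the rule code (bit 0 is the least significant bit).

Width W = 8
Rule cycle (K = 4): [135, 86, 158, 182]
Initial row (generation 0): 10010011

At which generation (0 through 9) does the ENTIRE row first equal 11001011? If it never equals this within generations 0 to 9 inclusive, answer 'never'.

Answer: 6

Derivation:
Gen 0: 10010011
Gen 1 (rule 135): 10110100
Gen 2 (rule 86): 10010110
Gen 3 (rule 158): 11110101
Gen 4 (rule 182): 01101111
Gen 5 (rule 135): 10000110
Gen 6 (rule 86): 11001011
Gen 7 (rule 158): 10111010
Gen 8 (rule 182): 11010111
Gen 9 (rule 135): 00010010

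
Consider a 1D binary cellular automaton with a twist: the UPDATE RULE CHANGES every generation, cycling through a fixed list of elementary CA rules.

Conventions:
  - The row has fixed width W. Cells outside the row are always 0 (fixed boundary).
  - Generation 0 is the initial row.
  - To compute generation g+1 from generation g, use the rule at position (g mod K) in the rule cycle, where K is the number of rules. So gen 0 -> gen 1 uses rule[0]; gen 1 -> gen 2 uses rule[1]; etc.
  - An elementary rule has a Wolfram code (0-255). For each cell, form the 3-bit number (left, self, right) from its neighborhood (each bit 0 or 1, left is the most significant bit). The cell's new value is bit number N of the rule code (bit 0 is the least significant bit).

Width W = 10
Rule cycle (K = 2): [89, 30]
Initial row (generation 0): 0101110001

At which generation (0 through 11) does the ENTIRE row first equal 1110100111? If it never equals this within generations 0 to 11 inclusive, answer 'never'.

Gen 0: 0101110001
Gen 1 (rule 89): 0001011100
Gen 2 (rule 30): 0011010010
Gen 3 (rule 89): 1011001001
Gen 4 (rule 30): 1010111111
Gen 5 (rule 89): 0000100001
Gen 6 (rule 30): 0001110011
Gen 7 (rule 89): 1101011011
Gen 8 (rule 30): 1001010010
Gen 9 (rule 89): 0100001001
Gen 10 (rule 30): 1110011111
Gen 11 (rule 89): 1011010001

Answer: never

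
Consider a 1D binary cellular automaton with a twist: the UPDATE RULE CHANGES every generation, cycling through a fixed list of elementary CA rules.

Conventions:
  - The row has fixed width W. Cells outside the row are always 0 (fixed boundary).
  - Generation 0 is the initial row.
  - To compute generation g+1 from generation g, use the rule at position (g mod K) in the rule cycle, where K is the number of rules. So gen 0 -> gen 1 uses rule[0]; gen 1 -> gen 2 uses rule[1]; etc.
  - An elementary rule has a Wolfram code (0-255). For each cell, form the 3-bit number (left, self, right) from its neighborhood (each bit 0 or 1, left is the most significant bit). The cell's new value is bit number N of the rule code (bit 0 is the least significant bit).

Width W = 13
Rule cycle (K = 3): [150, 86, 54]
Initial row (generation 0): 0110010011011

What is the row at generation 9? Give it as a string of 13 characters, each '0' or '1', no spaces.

Gen 0: 0110010011011
Gen 1 (rule 150): 1001111100000
Gen 2 (rule 86): 1110000110000
Gen 3 (rule 54): 0001001001000
Gen 4 (rule 150): 0011111111100
Gen 5 (rule 86): 0100000000110
Gen 6 (rule 54): 1110000001001
Gen 7 (rule 150): 0101000011111
Gen 8 (rule 86): 1101100100001
Gen 9 (rule 54): 0010011110011

Answer: 0010011110011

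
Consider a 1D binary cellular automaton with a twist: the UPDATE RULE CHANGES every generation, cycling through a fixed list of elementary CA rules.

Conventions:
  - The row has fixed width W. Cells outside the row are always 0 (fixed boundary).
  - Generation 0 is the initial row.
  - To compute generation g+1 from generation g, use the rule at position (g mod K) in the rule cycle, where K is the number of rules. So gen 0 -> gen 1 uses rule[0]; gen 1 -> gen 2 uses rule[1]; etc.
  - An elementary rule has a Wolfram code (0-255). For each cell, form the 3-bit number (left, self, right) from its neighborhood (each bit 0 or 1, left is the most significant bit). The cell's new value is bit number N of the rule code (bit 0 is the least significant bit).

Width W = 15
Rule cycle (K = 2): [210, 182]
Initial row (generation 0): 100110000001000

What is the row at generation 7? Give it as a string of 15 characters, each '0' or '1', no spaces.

Answer: 011011011000001

Derivation:
Gen 0: 100110000001000
Gen 1 (rule 210): 011011000010100
Gen 2 (rule 182): 100100100111110
Gen 3 (rule 210): 011011011011111
Gen 4 (rule 182): 100100100101110
Gen 5 (rule 210): 011011011000111
Gen 6 (rule 182): 100100100101010
Gen 7 (rule 210): 011011011000001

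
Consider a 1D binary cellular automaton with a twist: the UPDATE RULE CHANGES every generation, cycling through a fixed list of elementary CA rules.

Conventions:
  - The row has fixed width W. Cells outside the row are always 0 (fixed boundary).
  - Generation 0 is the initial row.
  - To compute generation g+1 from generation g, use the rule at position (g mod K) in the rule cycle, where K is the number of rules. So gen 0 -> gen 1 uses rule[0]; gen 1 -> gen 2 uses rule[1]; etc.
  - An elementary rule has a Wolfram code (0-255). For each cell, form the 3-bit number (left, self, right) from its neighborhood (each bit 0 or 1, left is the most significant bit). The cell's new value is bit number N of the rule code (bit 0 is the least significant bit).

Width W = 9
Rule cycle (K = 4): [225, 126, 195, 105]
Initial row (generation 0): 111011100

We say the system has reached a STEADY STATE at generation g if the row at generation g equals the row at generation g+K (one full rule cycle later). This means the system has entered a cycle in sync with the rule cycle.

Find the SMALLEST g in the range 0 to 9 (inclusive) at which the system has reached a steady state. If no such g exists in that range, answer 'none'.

Answer: none

Derivation:
Gen 0: 111011100
Gen 1 (rule 225): 011101101
Gen 2 (rule 126): 110111111
Gen 3 (rule 195): 010011111
Gen 4 (rule 105): 000010001
Gen 5 (rule 225): 111000100
Gen 6 (rule 126): 101101110
Gen 7 (rule 195): 000100110
Gen 8 (rule 105): 110000110
Gen 9 (rule 225): 010110010
Gen 10 (rule 126): 111111111
Gen 11 (rule 195): 011111111
Gen 12 (rule 105): 010000001
Gen 13 (rule 225): 000111100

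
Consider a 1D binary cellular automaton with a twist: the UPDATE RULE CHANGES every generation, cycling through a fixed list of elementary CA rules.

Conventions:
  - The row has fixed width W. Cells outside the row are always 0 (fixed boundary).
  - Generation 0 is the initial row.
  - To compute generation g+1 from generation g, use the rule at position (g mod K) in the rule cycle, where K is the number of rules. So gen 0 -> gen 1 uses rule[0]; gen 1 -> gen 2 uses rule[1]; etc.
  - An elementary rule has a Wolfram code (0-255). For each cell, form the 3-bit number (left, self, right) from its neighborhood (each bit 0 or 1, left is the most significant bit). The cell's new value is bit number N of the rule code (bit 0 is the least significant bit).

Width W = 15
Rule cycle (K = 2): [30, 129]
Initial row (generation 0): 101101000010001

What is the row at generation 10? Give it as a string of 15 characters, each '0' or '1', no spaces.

Gen 0: 101101000010001
Gen 1 (rule 30): 101001100111011
Gen 2 (rule 129): 000000000010000
Gen 3 (rule 30): 000000000111000
Gen 4 (rule 129): 111111110010011
Gen 5 (rule 30): 100000001111110
Gen 6 (rule 129): 001111100111100
Gen 7 (rule 30): 011000011100010
Gen 8 (rule 129): 000011001001000
Gen 9 (rule 30): 000110111111100
Gen 10 (rule 129): 110000011111001

Answer: 110000011111001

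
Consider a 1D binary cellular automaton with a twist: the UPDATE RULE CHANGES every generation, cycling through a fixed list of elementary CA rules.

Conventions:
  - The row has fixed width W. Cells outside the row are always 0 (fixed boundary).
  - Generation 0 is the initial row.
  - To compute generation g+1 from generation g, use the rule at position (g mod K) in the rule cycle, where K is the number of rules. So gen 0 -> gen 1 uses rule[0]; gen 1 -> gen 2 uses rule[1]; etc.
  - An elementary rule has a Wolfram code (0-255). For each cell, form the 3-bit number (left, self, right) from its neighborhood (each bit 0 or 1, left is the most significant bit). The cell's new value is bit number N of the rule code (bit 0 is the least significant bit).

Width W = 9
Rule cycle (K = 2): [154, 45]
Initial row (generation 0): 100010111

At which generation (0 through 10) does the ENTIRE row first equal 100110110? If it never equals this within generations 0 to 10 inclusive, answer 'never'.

Gen 0: 100010111
Gen 1 (rule 154): 010100110
Gen 2 (rule 45): 011100100
Gen 3 (rule 154): 111011010
Gen 4 (rule 45): 100110110
Gen 5 (rule 154): 011100101
Gen 6 (rule 45): 010000111
Gen 7 (rule 154): 101001110
Gen 8 (rule 45): 111001000
Gen 9 (rule 154): 110110100
Gen 10 (rule 45): 101101101

Answer: 4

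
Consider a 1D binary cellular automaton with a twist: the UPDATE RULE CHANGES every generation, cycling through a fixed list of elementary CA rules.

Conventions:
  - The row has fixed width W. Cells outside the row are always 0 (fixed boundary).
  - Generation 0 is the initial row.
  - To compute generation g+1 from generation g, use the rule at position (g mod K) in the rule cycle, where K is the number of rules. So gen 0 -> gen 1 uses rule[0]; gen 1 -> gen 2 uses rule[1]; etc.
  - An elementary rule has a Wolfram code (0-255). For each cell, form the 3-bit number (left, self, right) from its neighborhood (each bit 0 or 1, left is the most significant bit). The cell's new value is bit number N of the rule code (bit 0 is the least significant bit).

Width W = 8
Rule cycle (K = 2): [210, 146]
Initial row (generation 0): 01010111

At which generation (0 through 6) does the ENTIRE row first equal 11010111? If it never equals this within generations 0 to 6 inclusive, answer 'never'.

Gen 0: 01010111
Gen 1 (rule 210): 10000011
Gen 2 (rule 146): 01000100
Gen 3 (rule 210): 10101010
Gen 4 (rule 146): 00000001
Gen 5 (rule 210): 00000010
Gen 6 (rule 146): 00000101

Answer: never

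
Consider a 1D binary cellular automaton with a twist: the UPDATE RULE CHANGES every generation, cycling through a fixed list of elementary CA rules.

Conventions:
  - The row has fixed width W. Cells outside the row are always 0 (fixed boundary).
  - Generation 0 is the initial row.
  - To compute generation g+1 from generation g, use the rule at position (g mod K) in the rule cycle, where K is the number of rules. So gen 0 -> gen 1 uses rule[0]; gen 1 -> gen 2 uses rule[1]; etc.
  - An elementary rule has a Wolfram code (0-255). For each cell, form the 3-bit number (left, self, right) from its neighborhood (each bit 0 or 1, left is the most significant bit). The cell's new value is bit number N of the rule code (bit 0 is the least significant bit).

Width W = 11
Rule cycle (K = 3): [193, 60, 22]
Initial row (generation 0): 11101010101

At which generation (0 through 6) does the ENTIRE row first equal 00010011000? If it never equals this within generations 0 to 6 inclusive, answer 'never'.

Answer: never

Derivation:
Gen 0: 11101010101
Gen 1 (rule 193): 01100000000
Gen 2 (rule 60): 01010000000
Gen 3 (rule 22): 11011000000
Gen 4 (rule 193): 01001011111
Gen 5 (rule 60): 01101110000
Gen 6 (rule 22): 10000001000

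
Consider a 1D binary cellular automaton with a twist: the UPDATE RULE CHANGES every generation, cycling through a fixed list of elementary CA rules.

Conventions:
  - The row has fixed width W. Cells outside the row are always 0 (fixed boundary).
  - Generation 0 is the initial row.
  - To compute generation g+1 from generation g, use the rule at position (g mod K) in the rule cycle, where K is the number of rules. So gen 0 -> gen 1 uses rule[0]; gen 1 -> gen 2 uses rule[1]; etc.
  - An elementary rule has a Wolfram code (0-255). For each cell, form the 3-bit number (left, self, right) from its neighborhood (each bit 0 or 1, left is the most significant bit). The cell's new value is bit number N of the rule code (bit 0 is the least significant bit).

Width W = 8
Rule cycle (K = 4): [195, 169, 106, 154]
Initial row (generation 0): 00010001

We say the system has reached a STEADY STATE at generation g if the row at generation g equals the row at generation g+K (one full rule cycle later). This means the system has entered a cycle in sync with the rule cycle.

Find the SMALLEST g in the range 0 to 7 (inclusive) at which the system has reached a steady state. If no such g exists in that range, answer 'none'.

Answer: 2

Derivation:
Gen 0: 00010001
Gen 1 (rule 195): 11100110
Gen 2 (rule 169): 11000100
Gen 3 (rule 106): 11001000
Gen 4 (rule 154): 10110100
Gen 5 (rule 195): 00010001
Gen 6 (rule 169): 11000100
Gen 7 (rule 106): 11001000
Gen 8 (rule 154): 10110100
Gen 9 (rule 195): 00010001
Gen 10 (rule 169): 11000100
Gen 11 (rule 106): 11001000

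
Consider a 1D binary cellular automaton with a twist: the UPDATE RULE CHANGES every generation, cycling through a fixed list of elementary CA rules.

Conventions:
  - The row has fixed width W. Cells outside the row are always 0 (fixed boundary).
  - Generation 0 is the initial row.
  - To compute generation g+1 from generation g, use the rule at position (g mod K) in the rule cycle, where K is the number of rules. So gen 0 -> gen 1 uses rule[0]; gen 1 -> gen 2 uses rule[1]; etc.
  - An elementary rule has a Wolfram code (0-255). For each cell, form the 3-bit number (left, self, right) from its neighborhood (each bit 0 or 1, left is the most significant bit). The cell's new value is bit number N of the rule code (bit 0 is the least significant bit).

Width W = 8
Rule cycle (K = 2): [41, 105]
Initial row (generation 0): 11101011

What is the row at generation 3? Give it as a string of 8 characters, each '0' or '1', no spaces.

Gen 0: 11101011
Gen 1 (rule 41): 10010110
Gen 2 (rule 105): 00001110
Gen 3 (rule 41): 11101000

Answer: 11101000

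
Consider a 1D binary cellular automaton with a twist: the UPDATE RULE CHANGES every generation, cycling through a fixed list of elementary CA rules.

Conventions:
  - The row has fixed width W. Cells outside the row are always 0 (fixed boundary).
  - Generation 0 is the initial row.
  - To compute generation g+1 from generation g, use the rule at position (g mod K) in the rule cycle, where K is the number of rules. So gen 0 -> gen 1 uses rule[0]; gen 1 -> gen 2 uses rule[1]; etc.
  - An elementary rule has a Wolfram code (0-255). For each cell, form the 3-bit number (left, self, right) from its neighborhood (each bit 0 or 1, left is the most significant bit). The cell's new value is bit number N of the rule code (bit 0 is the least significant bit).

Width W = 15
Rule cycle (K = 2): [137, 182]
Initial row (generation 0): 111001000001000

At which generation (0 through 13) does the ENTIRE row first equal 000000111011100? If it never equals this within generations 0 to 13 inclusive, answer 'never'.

Gen 0: 111001000001000
Gen 1 (rule 137): 110000011100011
Gen 2 (rule 182): 001000101010100
Gen 3 (rule 137): 100010000000001
Gen 4 (rule 182): 110111000000011
Gen 5 (rule 137): 100110011111010
Gen 6 (rule 182): 111001101110111
Gen 7 (rule 137): 110001001100110
Gen 8 (rule 182): 001011110011001
Gen 9 (rule 137): 100011100010000
Gen 10 (rule 182): 110101010111000
Gen 11 (rule 137): 100000000110011
Gen 12 (rule 182): 110000001001100
Gen 13 (rule 137): 100111100001001

Answer: never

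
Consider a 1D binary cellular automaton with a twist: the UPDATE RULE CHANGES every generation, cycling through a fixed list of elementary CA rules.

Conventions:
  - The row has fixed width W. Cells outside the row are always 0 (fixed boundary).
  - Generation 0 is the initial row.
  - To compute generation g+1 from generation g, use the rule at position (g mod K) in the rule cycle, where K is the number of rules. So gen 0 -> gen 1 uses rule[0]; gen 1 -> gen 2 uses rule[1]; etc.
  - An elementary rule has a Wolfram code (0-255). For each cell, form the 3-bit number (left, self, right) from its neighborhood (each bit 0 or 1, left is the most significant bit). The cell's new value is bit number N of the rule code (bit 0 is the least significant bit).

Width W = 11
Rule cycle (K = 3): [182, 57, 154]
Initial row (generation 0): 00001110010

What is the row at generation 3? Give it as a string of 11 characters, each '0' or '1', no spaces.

Answer: 10110010100

Derivation:
Gen 0: 00001110010
Gen 1 (rule 182): 00010101111
Gen 2 (rule 57): 11001011000
Gen 3 (rule 154): 10110010100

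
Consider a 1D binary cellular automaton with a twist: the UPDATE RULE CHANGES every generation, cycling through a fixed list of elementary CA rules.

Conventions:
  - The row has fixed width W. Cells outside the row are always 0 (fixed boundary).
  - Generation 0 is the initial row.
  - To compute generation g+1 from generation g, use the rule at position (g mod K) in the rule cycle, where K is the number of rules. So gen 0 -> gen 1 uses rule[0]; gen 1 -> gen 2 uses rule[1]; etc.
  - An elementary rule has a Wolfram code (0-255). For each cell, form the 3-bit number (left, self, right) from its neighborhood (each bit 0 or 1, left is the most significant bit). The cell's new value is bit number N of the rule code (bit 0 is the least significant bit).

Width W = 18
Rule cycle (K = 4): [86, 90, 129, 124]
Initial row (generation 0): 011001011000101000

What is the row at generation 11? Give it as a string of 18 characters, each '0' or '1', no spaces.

Answer: 000001100000100111

Derivation:
Gen 0: 011001011000101000
Gen 1 (rule 86): 101111001101101100
Gen 2 (rule 90): 001001111101101110
Gen 3 (rule 129): 100000111000000100
Gen 4 (rule 124): 110000101100000110
Gen 5 (rule 86): 011001100110001011
Gen 6 (rule 90): 111111111111010011
Gen 7 (rule 129): 011111111110000000
Gen 8 (rule 124): 010000000011000000
Gen 9 (rule 86): 111000000101100000
Gen 10 (rule 90): 101100001001110000
Gen 11 (rule 129): 000001100000100111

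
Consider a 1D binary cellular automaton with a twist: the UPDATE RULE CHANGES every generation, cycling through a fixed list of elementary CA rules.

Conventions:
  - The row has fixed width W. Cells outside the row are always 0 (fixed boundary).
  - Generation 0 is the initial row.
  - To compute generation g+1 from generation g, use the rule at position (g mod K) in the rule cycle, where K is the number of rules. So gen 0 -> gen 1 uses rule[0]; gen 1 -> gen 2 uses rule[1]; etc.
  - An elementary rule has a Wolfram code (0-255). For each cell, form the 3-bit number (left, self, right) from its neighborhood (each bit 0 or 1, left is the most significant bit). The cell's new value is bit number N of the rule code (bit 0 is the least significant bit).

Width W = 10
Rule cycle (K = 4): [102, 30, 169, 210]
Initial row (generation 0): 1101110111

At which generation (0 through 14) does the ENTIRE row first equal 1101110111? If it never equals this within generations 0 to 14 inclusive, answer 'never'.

Gen 0: 1101110111
Gen 1 (rule 102): 0110011001
Gen 2 (rule 30): 1101110111
Gen 3 (rule 169): 1011101110
Gen 4 (rule 210): 0001100111
Gen 5 (rule 102): 0010101001
Gen 6 (rule 30): 0110101111
Gen 7 (rule 169): 0101011110
Gen 8 (rule 210): 1000001111
Gen 9 (rule 102): 1000010001
Gen 10 (rule 30): 1100111011
Gen 11 (rule 169): 1000110110
Gen 12 (rule 210): 0101010011
Gen 13 (rule 102): 1111110101
Gen 14 (rule 30): 1000000101

Answer: 0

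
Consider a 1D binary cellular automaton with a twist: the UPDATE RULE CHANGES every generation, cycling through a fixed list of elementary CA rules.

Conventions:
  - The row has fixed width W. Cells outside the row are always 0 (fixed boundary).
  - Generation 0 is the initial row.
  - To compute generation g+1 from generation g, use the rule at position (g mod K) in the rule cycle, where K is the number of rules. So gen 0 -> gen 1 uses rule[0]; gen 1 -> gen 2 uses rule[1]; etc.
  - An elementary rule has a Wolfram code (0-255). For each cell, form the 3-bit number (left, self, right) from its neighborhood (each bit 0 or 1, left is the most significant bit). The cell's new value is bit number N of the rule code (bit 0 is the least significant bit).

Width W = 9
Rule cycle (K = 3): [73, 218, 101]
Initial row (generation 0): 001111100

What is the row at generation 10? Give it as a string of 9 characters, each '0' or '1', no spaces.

Answer: 000000000

Derivation:
Gen 0: 001111100
Gen 1 (rule 73): 101000101
Gen 2 (rule 218): 000101000
Gen 3 (rule 101): 110111011
Gen 4 (rule 73): 110101011
Gen 5 (rule 218): 110000011
Gen 6 (rule 101): 010111001
Gen 7 (rule 73): 000101000
Gen 8 (rule 218): 001000100
Gen 9 (rule 101): 101010101
Gen 10 (rule 73): 000000000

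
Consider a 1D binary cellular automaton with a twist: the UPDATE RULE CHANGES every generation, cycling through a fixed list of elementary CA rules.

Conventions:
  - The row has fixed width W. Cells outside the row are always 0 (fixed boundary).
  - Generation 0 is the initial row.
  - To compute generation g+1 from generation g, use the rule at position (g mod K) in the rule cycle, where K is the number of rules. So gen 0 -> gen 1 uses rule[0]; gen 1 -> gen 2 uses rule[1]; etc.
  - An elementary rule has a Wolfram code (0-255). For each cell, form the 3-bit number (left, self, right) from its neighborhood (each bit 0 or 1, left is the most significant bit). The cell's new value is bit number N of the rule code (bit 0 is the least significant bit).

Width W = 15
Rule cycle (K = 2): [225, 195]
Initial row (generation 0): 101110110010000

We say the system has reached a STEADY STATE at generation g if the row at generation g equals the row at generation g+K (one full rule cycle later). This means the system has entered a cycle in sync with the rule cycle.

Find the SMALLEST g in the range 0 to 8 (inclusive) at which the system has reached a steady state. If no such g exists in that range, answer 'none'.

Gen 0: 101110110010000
Gen 1 (rule 225): 010111010000111
Gen 2 (rule 195): 100011000111011
Gen 3 (rule 225): 001001010011101
Gen 4 (rule 195): 110010000101100
Gen 5 (rule 225): 010000110010101
Gen 6 (rule 195): 100111010100000
Gen 7 (rule 225): 000011101001111
Gen 8 (rule 195): 111101100010111
Gen 9 (rule 225): 011110101001011
Gen 10 (rule 195): 101110000010001

Answer: none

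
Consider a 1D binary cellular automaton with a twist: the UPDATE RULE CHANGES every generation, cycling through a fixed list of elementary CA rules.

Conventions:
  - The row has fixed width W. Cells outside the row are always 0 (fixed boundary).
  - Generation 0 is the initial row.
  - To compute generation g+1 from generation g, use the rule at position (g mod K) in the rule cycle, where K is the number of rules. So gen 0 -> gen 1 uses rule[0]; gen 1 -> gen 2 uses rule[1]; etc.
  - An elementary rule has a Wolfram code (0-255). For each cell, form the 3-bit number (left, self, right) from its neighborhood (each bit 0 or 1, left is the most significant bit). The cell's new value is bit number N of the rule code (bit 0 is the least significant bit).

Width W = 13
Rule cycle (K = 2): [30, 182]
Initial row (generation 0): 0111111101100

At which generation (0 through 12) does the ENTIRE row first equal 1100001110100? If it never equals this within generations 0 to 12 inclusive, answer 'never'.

Gen 0: 0111111101100
Gen 1 (rule 30): 1100000001010
Gen 2 (rule 182): 0010000011111
Gen 3 (rule 30): 0111000110000
Gen 4 (rule 182): 1010101001000
Gen 5 (rule 30): 1010101111100
Gen 6 (rule 182): 1111110111010
Gen 7 (rule 30): 1000000100011
Gen 8 (rule 182): 1100001110100
Gen 9 (rule 30): 1010011000110
Gen 10 (rule 182): 1111100101001
Gen 11 (rule 30): 1000011101111
Gen 12 (rule 182): 1100101010110

Answer: 8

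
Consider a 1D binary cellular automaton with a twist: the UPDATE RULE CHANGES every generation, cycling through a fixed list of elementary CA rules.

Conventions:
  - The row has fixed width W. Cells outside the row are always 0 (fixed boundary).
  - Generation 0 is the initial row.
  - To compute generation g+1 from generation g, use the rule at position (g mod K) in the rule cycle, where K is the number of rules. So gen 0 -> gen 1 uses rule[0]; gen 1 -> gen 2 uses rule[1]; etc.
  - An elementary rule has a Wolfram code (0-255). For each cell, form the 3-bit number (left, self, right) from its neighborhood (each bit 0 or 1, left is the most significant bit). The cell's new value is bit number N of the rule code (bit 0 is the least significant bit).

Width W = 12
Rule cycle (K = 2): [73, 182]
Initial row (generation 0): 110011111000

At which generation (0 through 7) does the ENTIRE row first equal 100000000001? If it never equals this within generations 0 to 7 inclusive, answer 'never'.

Gen 0: 110011111000
Gen 1 (rule 73): 110010001011
Gen 2 (rule 182): 001111011100
Gen 3 (rule 73): 101001010101
Gen 4 (rule 182): 111111111111
Gen 5 (rule 73): 100000000001
Gen 6 (rule 182): 110000000011
Gen 7 (rule 73): 110111111011

Answer: 5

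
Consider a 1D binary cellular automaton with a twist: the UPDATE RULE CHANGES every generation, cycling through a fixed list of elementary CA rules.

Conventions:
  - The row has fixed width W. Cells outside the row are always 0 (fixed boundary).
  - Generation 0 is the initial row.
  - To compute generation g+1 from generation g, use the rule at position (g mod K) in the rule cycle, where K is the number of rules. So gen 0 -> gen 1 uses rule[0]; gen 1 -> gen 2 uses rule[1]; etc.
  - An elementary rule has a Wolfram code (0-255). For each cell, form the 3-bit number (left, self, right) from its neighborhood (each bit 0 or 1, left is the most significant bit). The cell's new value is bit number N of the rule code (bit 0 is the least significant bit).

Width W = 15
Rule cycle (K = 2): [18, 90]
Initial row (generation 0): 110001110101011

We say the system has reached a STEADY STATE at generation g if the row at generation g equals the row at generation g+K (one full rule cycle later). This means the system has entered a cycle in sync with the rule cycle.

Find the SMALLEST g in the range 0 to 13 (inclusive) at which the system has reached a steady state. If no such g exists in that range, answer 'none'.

Answer: 12

Derivation:
Gen 0: 110001110101011
Gen 1 (rule 18): 001010000000000
Gen 2 (rule 90): 010001000000000
Gen 3 (rule 18): 101010100000000
Gen 4 (rule 90): 000000010000000
Gen 5 (rule 18): 000000101000000
Gen 6 (rule 90): 000001000100000
Gen 7 (rule 18): 000010101010000
Gen 8 (rule 90): 000100000001000
Gen 9 (rule 18): 001010000010100
Gen 10 (rule 90): 010001000100010
Gen 11 (rule 18): 101010101010101
Gen 12 (rule 90): 000000000000000
Gen 13 (rule 18): 000000000000000
Gen 14 (rule 90): 000000000000000
Gen 15 (rule 18): 000000000000000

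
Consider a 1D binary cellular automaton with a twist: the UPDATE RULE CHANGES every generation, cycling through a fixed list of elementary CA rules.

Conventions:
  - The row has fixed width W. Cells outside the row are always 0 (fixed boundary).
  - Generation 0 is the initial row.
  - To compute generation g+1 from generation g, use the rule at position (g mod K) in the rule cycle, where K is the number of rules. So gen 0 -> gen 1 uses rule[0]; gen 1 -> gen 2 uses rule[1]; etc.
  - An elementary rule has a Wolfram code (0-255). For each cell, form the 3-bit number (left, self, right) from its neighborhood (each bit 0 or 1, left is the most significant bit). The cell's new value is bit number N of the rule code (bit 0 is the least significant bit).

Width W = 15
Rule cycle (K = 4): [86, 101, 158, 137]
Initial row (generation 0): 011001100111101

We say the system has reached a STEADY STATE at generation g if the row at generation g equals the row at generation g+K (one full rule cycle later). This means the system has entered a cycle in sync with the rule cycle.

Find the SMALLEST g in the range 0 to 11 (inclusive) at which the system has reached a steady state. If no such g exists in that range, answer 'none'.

Answer: none

Derivation:
Gen 0: 011001100111101
Gen 1 (rule 86): 101110111000101
Gen 2 (rule 101): 110011001010111
Gen 3 (rule 158): 101110111010110
Gen 4 (rule 137): 001100110000100
Gen 5 (rule 86): 010111011001110
Gen 6 (rule 101): 011001101000010
Gen 7 (rule 158): 110111001100111
Gen 8 (rule 137): 100110001000110
Gen 9 (rule 86): 111011011101011
Gen 10 (rule 101): 001101100111101
Gen 11 (rule 158): 011001011111001
Gen 12 (rule 137): 010000011110000
Gen 13 (rule 86): 111000100011000
Gen 14 (rule 101): 001010101001011
Gen 15 (rule 158): 011010101111010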